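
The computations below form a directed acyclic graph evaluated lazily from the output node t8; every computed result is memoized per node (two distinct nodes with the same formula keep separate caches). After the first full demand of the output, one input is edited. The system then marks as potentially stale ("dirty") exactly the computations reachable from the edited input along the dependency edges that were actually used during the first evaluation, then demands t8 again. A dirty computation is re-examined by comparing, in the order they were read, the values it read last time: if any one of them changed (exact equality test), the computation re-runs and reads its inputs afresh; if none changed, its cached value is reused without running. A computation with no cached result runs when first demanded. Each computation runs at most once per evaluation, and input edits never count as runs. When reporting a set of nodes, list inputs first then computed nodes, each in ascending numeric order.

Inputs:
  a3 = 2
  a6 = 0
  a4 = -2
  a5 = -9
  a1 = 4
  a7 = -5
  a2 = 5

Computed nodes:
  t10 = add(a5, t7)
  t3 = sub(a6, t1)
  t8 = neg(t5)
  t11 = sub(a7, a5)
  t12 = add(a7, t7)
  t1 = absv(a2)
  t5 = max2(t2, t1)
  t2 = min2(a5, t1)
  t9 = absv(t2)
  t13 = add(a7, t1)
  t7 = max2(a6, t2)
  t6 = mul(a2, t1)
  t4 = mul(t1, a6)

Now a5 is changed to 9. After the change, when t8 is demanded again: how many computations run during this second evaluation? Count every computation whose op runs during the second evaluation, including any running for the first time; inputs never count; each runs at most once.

2 computations run: t2, t5.
Note the absorption at t5: it re-runs yet its value is the same, leaving the output's value untouched.

First demand of the output computes:
  t1 = absv(5) = 5
  t2 = min2(-9, 5) = -9
  t5 = max2(-9, 5) = 5
  t8 = neg(5) = -5

After the edit, cleaning proceeds:
  t2: a read changed (a5 -9->9) — executes, giving 5.
  t5: a read changed (t2 -9->5) — executes, giving 5 — identical to its old value.
  t8: dirty, but its reads are unchanged (t5 unchanged); cached -5 stands.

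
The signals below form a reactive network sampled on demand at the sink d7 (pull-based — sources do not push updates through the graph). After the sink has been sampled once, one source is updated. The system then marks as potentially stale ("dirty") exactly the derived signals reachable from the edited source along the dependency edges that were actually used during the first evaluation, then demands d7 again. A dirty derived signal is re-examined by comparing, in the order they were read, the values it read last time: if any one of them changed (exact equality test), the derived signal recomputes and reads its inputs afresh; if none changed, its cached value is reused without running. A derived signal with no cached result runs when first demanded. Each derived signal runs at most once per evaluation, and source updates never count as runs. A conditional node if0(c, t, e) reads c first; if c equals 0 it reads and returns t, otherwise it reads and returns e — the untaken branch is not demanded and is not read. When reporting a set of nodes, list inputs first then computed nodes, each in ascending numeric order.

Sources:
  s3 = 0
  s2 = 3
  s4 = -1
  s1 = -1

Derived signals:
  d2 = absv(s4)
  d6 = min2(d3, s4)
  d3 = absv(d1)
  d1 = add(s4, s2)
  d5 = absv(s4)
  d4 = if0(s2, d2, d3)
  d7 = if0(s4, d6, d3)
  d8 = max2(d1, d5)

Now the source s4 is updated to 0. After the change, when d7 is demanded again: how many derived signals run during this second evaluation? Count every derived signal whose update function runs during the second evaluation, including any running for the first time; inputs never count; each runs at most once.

Run set: d1, d3, d6, d7 (4 run).
The important point: the flipped condition pulls in fresh nodes; d6 runs for the first time.

Initial pass — values computed on the first demand:
  d1 = add(-1, 3) = 2
  d3 = absv(2) = 2
  d7 = if0(s4=-1 -> else branch d3) = 2

Second demand — change propagation:
  d1: re-runs because s4 -1->0; new result 3.
  d3: re-runs because d1 2->3; new result 3.
  d6: newly demanded (no cache) — executes and yields 0.
  d7: re-runs because s4 -1->0; d3 2->3; new result 0.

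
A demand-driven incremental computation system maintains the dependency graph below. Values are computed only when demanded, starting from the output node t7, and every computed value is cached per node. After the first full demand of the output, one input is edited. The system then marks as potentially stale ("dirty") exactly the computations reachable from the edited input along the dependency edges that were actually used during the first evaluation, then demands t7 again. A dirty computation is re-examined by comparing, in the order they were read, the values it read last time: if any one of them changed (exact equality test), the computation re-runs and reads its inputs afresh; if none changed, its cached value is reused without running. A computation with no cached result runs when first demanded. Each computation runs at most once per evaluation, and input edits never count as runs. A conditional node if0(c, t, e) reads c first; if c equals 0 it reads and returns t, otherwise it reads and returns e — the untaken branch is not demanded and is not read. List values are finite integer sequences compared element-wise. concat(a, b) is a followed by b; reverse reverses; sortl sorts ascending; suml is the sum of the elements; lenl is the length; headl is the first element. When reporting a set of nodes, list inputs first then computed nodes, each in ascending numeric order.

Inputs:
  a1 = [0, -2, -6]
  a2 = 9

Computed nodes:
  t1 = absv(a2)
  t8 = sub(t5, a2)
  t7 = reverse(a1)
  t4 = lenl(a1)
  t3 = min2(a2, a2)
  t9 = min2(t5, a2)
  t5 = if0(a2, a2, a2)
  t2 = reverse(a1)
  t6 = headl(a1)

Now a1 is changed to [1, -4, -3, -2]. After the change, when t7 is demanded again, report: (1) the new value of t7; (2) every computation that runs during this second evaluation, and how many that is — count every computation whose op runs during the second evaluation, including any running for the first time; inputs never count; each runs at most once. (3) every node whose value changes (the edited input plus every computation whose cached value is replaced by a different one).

First evaluation (everything demanded from the output):
  t7 = reverse([0, -2, -6]) = [-6, -2, 0]

Propagation after the edit:
  t7: runs — a1 [0, -2, -6]->[1, -4, -3, -2]; result [-2, -3, -4, 1].

New value of t7: [-2, -3, -4, 1].
Computations that run: t7 — 1 in total.
Values that change: a1, t7.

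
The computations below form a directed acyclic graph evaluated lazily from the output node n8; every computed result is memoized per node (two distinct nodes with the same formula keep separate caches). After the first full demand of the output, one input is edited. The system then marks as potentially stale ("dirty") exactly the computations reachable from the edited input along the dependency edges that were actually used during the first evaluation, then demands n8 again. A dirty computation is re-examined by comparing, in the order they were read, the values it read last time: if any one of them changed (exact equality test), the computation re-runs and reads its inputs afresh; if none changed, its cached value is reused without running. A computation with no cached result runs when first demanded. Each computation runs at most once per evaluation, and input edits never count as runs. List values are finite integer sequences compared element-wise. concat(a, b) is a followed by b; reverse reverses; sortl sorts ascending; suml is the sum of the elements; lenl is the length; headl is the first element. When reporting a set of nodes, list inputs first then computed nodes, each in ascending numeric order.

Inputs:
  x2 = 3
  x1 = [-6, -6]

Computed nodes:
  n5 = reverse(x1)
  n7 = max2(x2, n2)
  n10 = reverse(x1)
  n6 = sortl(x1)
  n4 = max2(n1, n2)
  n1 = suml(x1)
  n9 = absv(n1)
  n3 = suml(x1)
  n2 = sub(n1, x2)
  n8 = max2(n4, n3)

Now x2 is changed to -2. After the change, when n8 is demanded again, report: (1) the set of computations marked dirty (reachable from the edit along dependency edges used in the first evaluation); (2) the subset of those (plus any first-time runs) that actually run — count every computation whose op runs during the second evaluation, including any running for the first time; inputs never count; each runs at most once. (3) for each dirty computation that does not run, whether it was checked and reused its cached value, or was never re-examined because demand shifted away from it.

First demand of the output computes:
  n1 = suml([-6, -6]) = -12
  n2 = sub(-12, 3) = -15
  n3 = suml([-6, -6]) = -12
  n4 = max2(-12, -15) = -12
  n8 = max2(-12, -12) = -12

After the edit, cleaning proceeds:
  n2: a read changed (x2 3->-2) — executes, giving -10.
  n4: a read changed (n2 -15->-10) — executes, giving -10.
  n8: a read changed (n4 -12->-10) — executes, giving -10.

The edit dirties: n2, n4, n8.
3 computations run: n2, n4, n8.
No dirty computation escaped a run.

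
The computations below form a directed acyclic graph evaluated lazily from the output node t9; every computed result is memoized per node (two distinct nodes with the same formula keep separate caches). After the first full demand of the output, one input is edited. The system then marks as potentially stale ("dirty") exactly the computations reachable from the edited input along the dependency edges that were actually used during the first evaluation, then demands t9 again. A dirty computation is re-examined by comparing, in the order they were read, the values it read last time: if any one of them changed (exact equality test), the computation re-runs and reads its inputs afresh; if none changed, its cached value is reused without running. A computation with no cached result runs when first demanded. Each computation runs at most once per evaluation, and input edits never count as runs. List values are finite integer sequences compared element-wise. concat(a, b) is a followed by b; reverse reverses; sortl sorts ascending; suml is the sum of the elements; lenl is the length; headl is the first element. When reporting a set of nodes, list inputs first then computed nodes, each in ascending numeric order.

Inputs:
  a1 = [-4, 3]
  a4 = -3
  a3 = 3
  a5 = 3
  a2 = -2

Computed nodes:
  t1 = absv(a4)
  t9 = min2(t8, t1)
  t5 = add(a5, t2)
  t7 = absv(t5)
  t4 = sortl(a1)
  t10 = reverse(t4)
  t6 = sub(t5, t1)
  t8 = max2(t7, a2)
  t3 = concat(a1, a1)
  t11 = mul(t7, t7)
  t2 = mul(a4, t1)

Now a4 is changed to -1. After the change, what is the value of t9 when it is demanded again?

First demand of the output computes:
  t1 = absv(-3) = 3
  t2 = mul(-3, 3) = -9
  t5 = add(3, -9) = -6
  t7 = absv(-6) = 6
  t8 = max2(6, -2) = 6
  t9 = min2(6, 3) = 3

After the edit, cleaning proceeds:
  t1: a read changed (a4 -3->-1) — executes, giving 1.
  t2: a read changed (a4 -3->-1; t1 3->1) — executes, giving -1.
  t5: a read changed (t2 -9->-1) — executes, giving 2.
  t7: a read changed (t5 -6->2) — executes, giving 2.
  t8: a read changed (t7 6->2) — executes, giving 2.
  t9: a read changed (t8 6->2; t1 3->1) — executes, giving 1.

Demanding t9 again yields 1.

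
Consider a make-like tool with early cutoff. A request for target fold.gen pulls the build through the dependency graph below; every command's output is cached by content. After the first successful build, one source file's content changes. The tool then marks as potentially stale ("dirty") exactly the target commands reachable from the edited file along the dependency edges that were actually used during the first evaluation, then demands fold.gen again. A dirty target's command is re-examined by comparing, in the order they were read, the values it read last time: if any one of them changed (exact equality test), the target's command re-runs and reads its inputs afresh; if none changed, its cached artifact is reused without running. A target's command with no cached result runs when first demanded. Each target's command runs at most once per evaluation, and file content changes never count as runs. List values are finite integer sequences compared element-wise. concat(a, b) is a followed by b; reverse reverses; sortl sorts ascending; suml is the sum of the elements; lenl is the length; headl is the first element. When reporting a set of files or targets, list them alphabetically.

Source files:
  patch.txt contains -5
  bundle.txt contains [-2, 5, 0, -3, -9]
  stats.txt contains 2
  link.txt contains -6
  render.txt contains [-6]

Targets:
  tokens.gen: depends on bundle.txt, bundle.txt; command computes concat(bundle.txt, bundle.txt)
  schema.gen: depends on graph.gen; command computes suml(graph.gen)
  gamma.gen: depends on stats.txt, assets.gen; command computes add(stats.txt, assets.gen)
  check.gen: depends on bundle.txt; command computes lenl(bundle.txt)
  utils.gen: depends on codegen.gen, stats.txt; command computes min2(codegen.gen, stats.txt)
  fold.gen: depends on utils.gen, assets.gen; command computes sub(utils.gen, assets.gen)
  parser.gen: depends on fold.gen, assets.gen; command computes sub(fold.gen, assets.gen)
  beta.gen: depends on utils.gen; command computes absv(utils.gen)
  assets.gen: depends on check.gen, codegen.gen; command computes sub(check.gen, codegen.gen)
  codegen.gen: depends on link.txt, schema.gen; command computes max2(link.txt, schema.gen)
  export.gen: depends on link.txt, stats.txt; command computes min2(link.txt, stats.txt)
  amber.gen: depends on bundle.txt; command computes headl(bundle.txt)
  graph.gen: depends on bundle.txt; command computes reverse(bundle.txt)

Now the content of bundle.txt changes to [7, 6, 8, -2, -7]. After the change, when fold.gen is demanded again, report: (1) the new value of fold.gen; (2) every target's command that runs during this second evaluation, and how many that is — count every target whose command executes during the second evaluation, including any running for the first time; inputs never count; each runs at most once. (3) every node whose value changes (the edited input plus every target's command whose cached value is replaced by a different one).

First demand of the output computes:
  check.gen = lenl([-2, 5, 0, -3, -9]) = 5
  graph.gen = reverse([-2, 5, 0, -3, -9]) = [-9, -3, 0, 5, -2]
  schema.gen = suml([-9, -3, 0, 5, -2]) = -9
  codegen.gen = max2(-6, -9) = -6
  assets.gen = sub(5, -6) = 11
  utils.gen = min2(-6, 2) = -6
  fold.gen = sub(-6, 11) = -17

After the edit, cleaning proceeds:
  check.gen: a read changed (bundle.txt [-2, 5, 0, -3, -9]->[7, 6, 8, -2, -7]) — executes, giving 5 — identical to its old value.
  graph.gen: a read changed (bundle.txt [-2, 5, 0, -3, -9]->[7, 6, 8, -2, -7]) — executes, giving [-7, -2, 8, 6, 7].
  schema.gen: a read changed (graph.gen [-9, -3, 0, 5, -2]->[-7, -2, 8, 6, 7]) — executes, giving 12.
  codegen.gen: a read changed (schema.gen -9->12) — executes, giving 12.
  assets.gen: a read changed (codegen.gen -6->12) — executes, giving -7.
  utils.gen: a read changed (codegen.gen -6->12) — executes, giving 2.
  fold.gen: a read changed (utils.gen -6->2; assets.gen 11->-7) — executes, giving 9.

Demanding fold.gen again yields 9.
7 target commands run: assets.gen, check.gen, codegen.gen, fold.gen, graph.gen, schema.gen, utils.gen.
The nodes whose values change: assets.gen, bundle.txt, codegen.gen, fold.gen, graph.gen, schema.gen, utils.gen.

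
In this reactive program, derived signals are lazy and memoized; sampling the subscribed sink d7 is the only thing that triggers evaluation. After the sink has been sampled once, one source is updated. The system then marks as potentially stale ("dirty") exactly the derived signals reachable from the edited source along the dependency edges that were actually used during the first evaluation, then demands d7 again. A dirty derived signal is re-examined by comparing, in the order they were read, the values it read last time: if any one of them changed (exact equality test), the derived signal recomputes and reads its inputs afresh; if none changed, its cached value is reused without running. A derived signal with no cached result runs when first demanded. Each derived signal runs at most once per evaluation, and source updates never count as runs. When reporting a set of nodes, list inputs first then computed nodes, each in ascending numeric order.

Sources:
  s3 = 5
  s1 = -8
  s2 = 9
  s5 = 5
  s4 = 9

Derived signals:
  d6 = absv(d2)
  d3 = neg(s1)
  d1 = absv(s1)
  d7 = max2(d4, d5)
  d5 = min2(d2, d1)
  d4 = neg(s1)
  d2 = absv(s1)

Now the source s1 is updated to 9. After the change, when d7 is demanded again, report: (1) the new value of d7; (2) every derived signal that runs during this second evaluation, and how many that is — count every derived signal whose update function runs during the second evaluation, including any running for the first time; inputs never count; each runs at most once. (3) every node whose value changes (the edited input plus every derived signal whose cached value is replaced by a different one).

Demanding d7 again yields 9.
5 derived signals run: d1, d2, d4, d5, d7.
The nodes whose values change: s1, d1, d2, d4, d5, d7.

First demand of the output computes:
  d1 = absv(-8) = 8
  d2 = absv(-8) = 8
  d4 = neg(-8) = 8
  d5 = min2(8, 8) = 8
  d7 = max2(8, 8) = 8

After the edit, cleaning proceeds:
  d1: a read changed (s1 -8->9) — executes, giving 9.
  d2: a read changed (s1 -8->9) — executes, giving 9.
  d4: a read changed (s1 -8->9) — executes, giving -9.
  d5: a read changed (d2 8->9; d1 8->9) — executes, giving 9.
  d7: a read changed (d4 8->-9; d5 8->9) — executes, giving 9.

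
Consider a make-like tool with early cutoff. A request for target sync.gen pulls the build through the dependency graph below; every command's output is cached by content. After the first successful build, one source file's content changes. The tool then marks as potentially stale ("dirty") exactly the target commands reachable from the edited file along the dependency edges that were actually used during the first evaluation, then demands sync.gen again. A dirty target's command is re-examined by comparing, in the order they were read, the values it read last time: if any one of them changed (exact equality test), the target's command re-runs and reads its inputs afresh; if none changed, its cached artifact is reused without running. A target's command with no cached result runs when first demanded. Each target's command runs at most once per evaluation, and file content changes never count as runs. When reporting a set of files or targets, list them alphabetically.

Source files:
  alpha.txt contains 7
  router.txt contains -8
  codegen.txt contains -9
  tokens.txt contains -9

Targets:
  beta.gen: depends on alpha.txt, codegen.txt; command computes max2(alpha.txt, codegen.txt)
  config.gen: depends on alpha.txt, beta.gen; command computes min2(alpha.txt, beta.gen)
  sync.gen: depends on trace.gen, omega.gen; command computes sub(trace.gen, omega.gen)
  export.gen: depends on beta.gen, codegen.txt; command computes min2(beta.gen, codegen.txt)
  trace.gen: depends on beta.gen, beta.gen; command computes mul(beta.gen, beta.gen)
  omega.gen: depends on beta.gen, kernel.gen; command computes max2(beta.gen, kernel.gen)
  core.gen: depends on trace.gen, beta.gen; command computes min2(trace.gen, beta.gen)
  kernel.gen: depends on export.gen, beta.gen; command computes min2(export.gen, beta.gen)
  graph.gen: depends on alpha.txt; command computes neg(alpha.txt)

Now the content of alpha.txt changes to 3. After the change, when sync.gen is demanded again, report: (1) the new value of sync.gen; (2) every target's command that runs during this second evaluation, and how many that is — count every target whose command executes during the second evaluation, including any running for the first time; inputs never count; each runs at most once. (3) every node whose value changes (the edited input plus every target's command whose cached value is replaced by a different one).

Demanding sync.gen again yields 6.
6 target commands run: beta.gen, export.gen, kernel.gen, omega.gen, sync.gen, trace.gen.
The nodes whose values change: alpha.txt, beta.gen, omega.gen, sync.gen, trace.gen.

First demand of the output computes:
  beta.gen = max2(7, -9) = 7
  export.gen = min2(7, -9) = -9
  kernel.gen = min2(-9, 7) = -9
  omega.gen = max2(7, -9) = 7
  trace.gen = mul(7, 7) = 49
  sync.gen = sub(49, 7) = 42

After the edit, cleaning proceeds:
  beta.gen: a read changed (alpha.txt 7->3) — executes, giving 3.
  export.gen: a read changed (beta.gen 7->3) — executes, giving -9 — identical to its old value.
  kernel.gen: a read changed (beta.gen 7->3) — executes, giving -9 — identical to its old value.
  omega.gen: a read changed (beta.gen 7->3) — executes, giving 3.
  trace.gen: a read changed (beta.gen 7->3; beta.gen 7->3) — executes, giving 9.
  sync.gen: a read changed (trace.gen 49->9; omega.gen 7->3) — executes, giving 6.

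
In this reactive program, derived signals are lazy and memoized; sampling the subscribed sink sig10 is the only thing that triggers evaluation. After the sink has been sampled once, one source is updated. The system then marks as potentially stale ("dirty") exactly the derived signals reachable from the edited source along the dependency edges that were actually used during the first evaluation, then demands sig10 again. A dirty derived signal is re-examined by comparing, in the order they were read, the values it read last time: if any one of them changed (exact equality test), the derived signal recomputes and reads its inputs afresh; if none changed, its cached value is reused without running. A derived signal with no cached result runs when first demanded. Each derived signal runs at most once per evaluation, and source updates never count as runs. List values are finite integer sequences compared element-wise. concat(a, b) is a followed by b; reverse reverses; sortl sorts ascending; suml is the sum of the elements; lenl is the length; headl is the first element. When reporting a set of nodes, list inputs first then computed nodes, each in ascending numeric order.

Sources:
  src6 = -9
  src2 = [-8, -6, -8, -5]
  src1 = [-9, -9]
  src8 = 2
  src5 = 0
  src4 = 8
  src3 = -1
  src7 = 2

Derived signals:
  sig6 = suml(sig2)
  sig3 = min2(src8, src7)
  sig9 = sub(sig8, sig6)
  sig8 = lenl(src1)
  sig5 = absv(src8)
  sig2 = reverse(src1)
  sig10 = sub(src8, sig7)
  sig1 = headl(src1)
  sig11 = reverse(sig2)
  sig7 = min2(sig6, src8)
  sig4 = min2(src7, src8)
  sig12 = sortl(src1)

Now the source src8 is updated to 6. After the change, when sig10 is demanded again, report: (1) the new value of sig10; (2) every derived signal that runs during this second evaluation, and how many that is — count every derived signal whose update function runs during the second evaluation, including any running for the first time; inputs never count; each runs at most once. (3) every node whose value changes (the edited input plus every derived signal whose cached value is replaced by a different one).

Demanding sig10 again yields 24.
2 derived signals run: sig7, sig10.
The nodes whose values change: src8, sig10.

First demand of the output computes:
  sig2 = reverse([-9, -9]) = [-9, -9]
  sig6 = suml([-9, -9]) = -18
  sig7 = min2(-18, 2) = -18
  sig10 = sub(2, -18) = 20

After the edit, cleaning proceeds:
  sig7: a read changed (src8 2->6) — executes, giving -18 — identical to its old value.
  sig10: a read changed (src8 2->6) — executes, giving 24.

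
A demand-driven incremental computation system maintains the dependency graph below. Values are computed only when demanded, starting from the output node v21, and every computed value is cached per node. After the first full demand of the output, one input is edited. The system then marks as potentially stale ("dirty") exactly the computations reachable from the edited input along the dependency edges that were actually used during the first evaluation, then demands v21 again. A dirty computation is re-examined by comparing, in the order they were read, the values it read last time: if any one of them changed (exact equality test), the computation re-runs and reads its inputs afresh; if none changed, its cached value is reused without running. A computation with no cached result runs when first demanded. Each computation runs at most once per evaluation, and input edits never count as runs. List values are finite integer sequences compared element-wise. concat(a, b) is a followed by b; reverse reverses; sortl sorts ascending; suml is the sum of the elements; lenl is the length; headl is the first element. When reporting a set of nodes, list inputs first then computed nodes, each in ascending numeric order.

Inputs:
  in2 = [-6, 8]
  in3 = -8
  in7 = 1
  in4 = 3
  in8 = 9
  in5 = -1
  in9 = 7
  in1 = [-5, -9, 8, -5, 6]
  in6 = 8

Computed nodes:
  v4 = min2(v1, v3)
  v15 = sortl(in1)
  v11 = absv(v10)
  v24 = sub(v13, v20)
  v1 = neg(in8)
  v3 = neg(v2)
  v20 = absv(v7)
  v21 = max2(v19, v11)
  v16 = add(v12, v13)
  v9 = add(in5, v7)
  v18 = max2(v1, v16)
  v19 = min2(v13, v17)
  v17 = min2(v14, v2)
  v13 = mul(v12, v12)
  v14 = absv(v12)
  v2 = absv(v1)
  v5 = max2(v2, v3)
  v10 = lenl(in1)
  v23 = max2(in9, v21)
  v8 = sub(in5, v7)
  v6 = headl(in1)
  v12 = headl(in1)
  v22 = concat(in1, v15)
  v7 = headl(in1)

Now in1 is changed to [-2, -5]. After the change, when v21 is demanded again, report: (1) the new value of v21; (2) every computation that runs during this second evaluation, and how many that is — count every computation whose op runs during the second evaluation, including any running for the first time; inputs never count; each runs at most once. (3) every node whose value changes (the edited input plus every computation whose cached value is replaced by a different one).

New value of v21: 2.
Computations that run: v10, v11, v12, v13, v14, v17, v19, v21 — 8 in total.
Values that change: in1, v10, v11, v12, v13, v14, v17, v19, v21.

First evaluation (everything demanded from the output):
  v1 = neg(9) = -9
  v2 = absv(-9) = 9
  v10 = lenl([-5, -9, 8, -5, 6]) = 5
  v11 = absv(5) = 5
  v12 = headl([-5, -9, 8, -5, 6]) = -5
  v13 = mul(-5, -5) = 25
  v14 = absv(-5) = 5
  v17 = min2(5, 9) = 5
  v19 = min2(25, 5) = 5
  v21 = max2(5, 5) = 5

Propagation after the edit:
  v10: runs — in1 [-5, -9, 8, -5, 6]->[-2, -5]; result 2.
  v11: runs — v10 5->2; result 2.
  v12: runs — in1 [-5, -9, 8, -5, 6]->[-2, -5]; result -2.
  v13: runs — v12 -5->-2; v12 -5->-2; result 4.
  v14: runs — v12 -5->-2; result 2.
  v17: runs — v14 5->2; result 2.
  v19: runs — v13 25->4; v17 5->2; result 2.
  v21: runs — v19 5->2; v11 5->2; result 2.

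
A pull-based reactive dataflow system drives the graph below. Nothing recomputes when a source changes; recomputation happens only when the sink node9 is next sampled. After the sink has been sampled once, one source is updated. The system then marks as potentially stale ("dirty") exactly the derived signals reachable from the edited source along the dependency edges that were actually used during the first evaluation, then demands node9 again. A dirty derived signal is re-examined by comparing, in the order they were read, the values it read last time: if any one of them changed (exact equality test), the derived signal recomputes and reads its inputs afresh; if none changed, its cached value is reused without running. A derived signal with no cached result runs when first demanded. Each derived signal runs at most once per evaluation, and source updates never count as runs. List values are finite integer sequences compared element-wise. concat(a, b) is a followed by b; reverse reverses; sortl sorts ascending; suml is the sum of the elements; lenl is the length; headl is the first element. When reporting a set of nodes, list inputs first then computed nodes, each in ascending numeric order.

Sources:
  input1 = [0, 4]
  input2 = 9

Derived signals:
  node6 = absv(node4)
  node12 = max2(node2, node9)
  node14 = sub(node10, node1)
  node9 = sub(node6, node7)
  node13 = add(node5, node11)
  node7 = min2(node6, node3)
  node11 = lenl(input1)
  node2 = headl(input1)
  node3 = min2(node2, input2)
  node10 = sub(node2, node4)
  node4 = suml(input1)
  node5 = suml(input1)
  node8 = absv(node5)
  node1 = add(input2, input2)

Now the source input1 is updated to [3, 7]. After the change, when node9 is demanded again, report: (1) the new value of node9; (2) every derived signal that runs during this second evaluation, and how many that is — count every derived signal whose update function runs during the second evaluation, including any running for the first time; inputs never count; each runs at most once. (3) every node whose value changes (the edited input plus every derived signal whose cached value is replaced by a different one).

New value of node9: 7.
Derived signals that run: node2, node3, node4, node6, node7, node9 — 6 in total.
Values that change: input1, node2, node3, node4, node6, node7, node9.

First evaluation (everything demanded from the output):
  node2 = headl([0, 4]) = 0
  node3 = min2(0, 9) = 0
  node4 = suml([0, 4]) = 4
  node6 = absv(4) = 4
  node7 = min2(4, 0) = 0
  node9 = sub(4, 0) = 4

Propagation after the edit:
  node2: runs — input1 [0, 4]->[3, 7]; result 3.
  node3: runs — node2 0->3; result 3.
  node4: runs — input1 [0, 4]->[3, 7]; result 10.
  node6: runs — node4 4->10; result 10.
  node7: runs — node6 4->10; node3 0->3; result 3.
  node9: runs — node6 4->10; node7 0->3; result 7.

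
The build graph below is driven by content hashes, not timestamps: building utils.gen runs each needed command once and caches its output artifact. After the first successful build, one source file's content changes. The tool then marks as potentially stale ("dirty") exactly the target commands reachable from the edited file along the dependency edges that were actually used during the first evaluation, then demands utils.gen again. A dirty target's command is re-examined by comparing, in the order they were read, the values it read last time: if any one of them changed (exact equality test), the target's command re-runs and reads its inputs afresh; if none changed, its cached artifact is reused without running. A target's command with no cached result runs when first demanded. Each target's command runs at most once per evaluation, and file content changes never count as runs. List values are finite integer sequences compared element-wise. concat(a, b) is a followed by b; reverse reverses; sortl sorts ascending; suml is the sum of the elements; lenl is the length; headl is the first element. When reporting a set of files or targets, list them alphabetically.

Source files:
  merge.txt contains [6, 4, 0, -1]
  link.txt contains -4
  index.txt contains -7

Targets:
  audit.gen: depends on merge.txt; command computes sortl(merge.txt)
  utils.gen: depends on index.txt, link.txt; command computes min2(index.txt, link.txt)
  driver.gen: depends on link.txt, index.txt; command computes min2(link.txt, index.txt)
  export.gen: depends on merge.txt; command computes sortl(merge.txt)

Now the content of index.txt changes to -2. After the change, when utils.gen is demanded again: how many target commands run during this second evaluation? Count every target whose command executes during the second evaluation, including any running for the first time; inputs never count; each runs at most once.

Run set: utils.gen (1 run).

Initial pass — values computed on the first demand:
  utils.gen = min2(-7, -4) = -7

Second demand — change propagation:
  utils.gen: re-runs because index.txt -7->-2; new result -4.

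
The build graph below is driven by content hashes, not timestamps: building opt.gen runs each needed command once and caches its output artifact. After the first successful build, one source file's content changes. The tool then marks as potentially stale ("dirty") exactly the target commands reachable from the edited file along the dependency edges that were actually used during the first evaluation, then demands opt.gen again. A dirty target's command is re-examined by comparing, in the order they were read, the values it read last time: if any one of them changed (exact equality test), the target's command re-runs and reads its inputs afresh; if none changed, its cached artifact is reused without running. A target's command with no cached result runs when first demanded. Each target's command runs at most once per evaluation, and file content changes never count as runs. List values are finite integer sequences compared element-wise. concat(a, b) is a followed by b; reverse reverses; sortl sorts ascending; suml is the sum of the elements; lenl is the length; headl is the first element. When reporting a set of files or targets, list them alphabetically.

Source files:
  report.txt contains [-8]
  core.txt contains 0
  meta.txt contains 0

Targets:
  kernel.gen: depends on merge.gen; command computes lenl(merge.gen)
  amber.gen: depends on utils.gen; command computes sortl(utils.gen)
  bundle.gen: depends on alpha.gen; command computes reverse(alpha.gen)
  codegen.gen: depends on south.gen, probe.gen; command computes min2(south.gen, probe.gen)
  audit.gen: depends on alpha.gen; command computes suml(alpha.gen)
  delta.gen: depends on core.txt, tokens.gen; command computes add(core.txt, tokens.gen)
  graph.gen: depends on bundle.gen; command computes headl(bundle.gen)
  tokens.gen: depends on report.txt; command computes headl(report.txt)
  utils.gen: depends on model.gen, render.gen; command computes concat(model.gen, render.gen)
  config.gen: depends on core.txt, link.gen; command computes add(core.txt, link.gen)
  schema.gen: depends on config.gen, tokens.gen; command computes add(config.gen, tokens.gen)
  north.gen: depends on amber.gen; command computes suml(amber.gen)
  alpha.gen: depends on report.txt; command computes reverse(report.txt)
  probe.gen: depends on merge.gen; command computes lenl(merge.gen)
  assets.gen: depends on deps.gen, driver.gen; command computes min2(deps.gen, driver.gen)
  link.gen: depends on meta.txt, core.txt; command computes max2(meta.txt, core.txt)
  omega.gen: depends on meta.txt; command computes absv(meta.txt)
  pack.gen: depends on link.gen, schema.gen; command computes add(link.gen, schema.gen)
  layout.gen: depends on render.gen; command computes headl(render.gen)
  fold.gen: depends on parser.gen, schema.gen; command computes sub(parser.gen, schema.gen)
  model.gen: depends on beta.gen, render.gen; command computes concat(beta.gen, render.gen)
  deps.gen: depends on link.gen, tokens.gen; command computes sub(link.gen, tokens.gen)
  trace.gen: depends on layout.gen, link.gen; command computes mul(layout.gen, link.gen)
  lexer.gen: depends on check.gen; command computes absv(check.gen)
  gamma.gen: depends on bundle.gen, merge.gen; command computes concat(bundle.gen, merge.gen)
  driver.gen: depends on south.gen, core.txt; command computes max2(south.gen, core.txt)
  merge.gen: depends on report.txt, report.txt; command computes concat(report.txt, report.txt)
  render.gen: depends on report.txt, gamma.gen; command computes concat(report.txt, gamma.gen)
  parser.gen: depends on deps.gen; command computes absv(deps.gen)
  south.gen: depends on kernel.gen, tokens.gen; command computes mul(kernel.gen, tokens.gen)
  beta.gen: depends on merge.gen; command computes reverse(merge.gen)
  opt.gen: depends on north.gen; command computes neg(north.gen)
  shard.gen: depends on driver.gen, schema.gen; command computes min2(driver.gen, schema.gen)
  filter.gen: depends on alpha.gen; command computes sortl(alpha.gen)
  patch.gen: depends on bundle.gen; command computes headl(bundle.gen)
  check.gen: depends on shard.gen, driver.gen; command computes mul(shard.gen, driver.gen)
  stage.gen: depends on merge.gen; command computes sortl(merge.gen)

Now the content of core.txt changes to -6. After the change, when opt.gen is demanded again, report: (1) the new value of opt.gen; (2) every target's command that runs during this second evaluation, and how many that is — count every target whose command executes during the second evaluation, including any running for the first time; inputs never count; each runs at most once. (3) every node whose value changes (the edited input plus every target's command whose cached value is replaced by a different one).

opt.gen now evaluates to 80.
Run set: none (0 run).
Changed values: core.txt.
The important point: nothing the output needs ever reads core.txt, so the edit is invisible to it.

Initial pass — values computed on the first demand:
  alpha.gen = reverse([-8]) = [-8]
  bundle.gen = reverse([-8]) = [-8]
  merge.gen = concat([-8], [-8]) = [-8, -8]
  beta.gen = reverse([-8, -8]) = [-8, -8]
  gamma.gen = concat([-8], [-8, -8]) = [-8, -8, -8]
  render.gen = concat([-8], [-8, -8, -8]) = [-8, -8, -8, -8]
  model.gen = concat([-8, -8], [-8, -8, -8, -8]) = [-8, -8, -8, -8, -8, -8]
  utils.gen = concat([-8, -8, -8, -8, -8, -8], [-8, -8, -8, -8]) = [-8, -8, -8, -8, -8, -8, -8, -8, -8, -8]
  amber.gen = sortl([-8, -8, -8, -8, -8, -8, -8, -8, -8, -8]) = [-8, -8, -8, -8, -8, -8, -8, -8, -8, -8]
  north.gen = suml([-8, -8, -8, -8, -8, -8, -8, -8, -8, -8]) = -80
  opt.gen = neg(-80) = 80

Second demand — change propagation:
  no demanded computation ever read core.txt, so the edit dirties nothing and nothing runs.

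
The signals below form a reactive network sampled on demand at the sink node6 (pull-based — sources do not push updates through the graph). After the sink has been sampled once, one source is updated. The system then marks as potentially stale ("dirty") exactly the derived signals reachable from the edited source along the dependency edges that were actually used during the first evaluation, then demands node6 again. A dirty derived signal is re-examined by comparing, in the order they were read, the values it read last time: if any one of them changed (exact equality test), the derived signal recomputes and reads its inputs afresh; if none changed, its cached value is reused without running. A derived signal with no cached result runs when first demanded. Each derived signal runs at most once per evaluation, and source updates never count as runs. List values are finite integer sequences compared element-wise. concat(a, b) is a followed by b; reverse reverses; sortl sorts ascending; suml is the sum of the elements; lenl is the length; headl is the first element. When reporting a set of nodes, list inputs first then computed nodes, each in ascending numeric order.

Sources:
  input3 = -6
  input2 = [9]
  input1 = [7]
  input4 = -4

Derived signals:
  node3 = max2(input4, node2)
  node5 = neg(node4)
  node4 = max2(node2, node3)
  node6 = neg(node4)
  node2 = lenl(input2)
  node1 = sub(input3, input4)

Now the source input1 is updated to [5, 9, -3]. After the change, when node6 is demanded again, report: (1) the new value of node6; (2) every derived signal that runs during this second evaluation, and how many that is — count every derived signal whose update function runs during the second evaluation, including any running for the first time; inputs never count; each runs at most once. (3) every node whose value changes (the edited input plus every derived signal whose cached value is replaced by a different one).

node6 now evaluates to -1.
Run set: none (0 run).
Changed values: input1.
The important point: nothing the output needs ever reads input1, so the edit is invisible to it.

Initial pass — values computed on the first demand:
  node2 = lenl([9]) = 1
  node3 = max2(-4, 1) = 1
  node4 = max2(1, 1) = 1
  node6 = neg(1) = -1

Second demand — change propagation:
  no demanded computation ever read input1, so the edit dirties nothing and nothing runs.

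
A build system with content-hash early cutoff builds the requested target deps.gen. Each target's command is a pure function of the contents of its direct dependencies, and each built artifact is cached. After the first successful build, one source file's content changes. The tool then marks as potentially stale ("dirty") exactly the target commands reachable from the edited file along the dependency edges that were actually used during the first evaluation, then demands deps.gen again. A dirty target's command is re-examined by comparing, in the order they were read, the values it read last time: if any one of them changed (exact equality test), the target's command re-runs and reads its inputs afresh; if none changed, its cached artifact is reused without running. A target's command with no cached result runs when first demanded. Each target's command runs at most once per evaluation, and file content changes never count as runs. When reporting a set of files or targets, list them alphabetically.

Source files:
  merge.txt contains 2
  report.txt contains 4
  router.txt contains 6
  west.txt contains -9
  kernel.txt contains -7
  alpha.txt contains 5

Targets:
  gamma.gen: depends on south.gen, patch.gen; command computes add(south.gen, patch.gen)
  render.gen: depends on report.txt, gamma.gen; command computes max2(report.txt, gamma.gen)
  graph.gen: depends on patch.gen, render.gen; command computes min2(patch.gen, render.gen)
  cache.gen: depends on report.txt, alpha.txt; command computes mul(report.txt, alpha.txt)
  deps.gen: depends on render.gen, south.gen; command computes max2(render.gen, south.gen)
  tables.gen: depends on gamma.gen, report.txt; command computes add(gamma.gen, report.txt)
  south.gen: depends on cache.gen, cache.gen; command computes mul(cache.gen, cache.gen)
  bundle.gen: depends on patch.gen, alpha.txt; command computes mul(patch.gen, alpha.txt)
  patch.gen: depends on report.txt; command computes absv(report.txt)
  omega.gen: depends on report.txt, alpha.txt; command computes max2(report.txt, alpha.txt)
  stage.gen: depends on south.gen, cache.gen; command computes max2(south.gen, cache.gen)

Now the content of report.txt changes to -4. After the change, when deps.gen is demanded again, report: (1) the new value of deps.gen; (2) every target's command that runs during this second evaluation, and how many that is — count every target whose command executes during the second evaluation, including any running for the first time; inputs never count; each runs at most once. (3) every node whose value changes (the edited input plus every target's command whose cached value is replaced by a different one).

New value of deps.gen: 404.
Target commands that run: cache.gen, patch.gen, render.gen, south.gen — 4 in total.
Values that change: cache.gen, report.txt.
Key observation: the cutoff stops propagation at gamma.gen — its inputs' values are unchanged, so it reuses its cache.

First evaluation (everything demanded from the output):
  cache.gen = mul(4, 5) = 20
  patch.gen = absv(4) = 4
  south.gen = mul(20, 20) = 400
  gamma.gen = add(400, 4) = 404
  render.gen = max2(4, 404) = 404
  deps.gen = max2(404, 400) = 404

Propagation after the edit:
  cache.gen: runs — report.txt 4->-4; result -20.
  patch.gen: runs — report.txt 4->-4; result 4 (same value as before).
  south.gen: runs — cache.gen 20->-20; cache.gen 20->-20; result 400 (same value as before).
  gamma.gen: checked — values it read are unchanged (south.gen unchanged, patch.gen unchanged); reused cached 404 without running.
  render.gen: runs — report.txt 4->-4; result 404 (same value as before).
  deps.gen: checked — values it read are unchanged (render.gen unchanged, south.gen unchanged); reused cached 404 without running.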